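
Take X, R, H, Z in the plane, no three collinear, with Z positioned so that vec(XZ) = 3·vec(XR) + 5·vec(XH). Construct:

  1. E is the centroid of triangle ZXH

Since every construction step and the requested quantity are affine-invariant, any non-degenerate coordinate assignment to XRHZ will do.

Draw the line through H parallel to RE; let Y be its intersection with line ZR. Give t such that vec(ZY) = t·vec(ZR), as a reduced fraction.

t = 3/2

Set X = (0, 0), R = (1, 0), H = (0, 1), Z = (3, 5); any affine frame gives the same invariant.
1. E is the centroid of triangle ZXH ⇒ E = (1, 2)
through H parallel to RE: direction (0, 2); meets ZR at Y = (0, -5/2)
Y = Z + t·(R−Z) with t = 3/2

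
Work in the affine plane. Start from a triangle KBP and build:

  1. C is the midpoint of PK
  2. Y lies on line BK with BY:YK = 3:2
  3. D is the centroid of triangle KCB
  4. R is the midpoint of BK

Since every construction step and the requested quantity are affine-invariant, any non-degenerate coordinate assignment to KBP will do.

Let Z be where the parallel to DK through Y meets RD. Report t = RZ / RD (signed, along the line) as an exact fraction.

Work in coordinates with K = (0, 0), B = (1, 0), P = (0, 1).
1. C is the midpoint of PK ⇒ C = (0, 1/2)
2. Y lies on line BK with BY:YK = 3:2 ⇒ Y = (2/5, 0)
3. D is the centroid of triangle KCB ⇒ D = (1/3, 1/6)
4. R is the midpoint of BK ⇒ R = (1/2, 0)
through Y parallel to DK: direction (-1/3, -1/6); meets RD at Z = (7/15, 1/30)
Z = R + t·(D−R) with t = 1/5

t = 1/5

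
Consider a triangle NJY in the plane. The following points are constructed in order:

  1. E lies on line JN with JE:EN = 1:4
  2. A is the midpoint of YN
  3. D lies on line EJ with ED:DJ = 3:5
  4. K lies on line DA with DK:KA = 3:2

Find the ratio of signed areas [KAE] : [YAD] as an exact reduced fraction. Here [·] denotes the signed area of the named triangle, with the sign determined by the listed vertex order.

[KAE]:[YAD] = 6/175

Choose coordinates N = (0, 0), J = (1, 0), Y = (0, 1).
1. E lies on line JN with JE:EN = 1:4 ⇒ E = (4/5, 0)
2. A is the midpoint of YN ⇒ A = (0, 1/2)
3. D lies on line EJ with ED:DJ = 3:5 ⇒ D = (7/8, 0)
4. K lies on line DA with DK:KA = 3:2 ⇒ K = (7/20, 3/10)
2·[KAE] = 3/200, 2·[YAD] = 7/16
[KAE]:[YAD] = 3/200:7/16 = 6/175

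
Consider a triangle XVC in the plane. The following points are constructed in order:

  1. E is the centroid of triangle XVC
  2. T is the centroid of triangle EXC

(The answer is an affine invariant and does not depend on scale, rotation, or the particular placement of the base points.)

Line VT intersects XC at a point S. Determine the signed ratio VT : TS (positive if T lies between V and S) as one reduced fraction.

Work in coordinates with X = (0, 0), V = (1, 0), C = (0, 1).
1. E is the centroid of triangle XVC ⇒ E = (1/3, 1/3)
2. T is the centroid of triangle EXC ⇒ T = (1/9, 4/9)
line VT meets XC at S = (0, 1/2)
T = V + t·(S−V) with t = 8/9, so VT:TS = 8/9:1/9

VT:TS = 8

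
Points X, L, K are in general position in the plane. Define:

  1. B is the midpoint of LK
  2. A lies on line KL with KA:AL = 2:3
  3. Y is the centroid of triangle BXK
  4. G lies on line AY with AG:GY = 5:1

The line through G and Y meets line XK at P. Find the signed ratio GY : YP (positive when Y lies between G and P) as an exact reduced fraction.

GY:YP = 7/30

Set X = (0, 0), L = (1, 0), K = (0, 1); any affine frame gives the same invariant.
1. B is the midpoint of LK ⇒ B = (1/2, 1/2)
2. A lies on line KL with KA:AL = 2:3 ⇒ A = (2/5, 3/5)
3. Y is the centroid of triangle BXK ⇒ Y = (1/6, 1/2)
4. G lies on line AY with AG:GY = 5:1 ⇒ G = (37/180, 31/60)
line GY meets XK at P = (0, 3/7)
Y = G + t·(P−G) with t = 7/37, so GY:YP = 7/37:30/37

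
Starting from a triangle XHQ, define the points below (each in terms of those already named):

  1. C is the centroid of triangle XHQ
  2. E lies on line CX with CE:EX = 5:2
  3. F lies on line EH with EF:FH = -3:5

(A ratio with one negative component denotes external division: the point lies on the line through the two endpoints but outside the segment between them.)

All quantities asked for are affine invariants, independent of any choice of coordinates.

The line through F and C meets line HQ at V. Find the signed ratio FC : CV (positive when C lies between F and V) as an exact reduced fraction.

FC:CV = 71/14

Work in coordinates with X = (0, 0), H = (1, 0), Q = (0, 1).
1. C is the centroid of triangle XHQ ⇒ C = (1/3, 1/3)
2. E lies on line CX with CE:EX = 5:2 ⇒ E = (2/21, 2/21)
3. F lies on line EH with EF:FH = -3:5 ⇒ F = (-53/42, 5/21)
line FC meets HQ at V = (46/71, 25/71)
C = F + t·(V−F) with t = 71/85, so FC:CV = 71/85:14/85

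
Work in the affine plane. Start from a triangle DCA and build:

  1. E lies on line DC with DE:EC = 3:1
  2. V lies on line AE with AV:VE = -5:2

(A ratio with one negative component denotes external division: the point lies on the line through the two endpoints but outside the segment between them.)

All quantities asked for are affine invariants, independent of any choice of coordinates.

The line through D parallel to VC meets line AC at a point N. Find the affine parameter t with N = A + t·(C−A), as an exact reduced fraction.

Work in coordinates with D = (0, 0), C = (1, 0), A = (0, 1).
1. E lies on line DC with DE:EC = 3:1 ⇒ E = (3/4, 0)
2. V lies on line AE with AV:VE = -5:2 ⇒ V = (5/4, -2/3)
through D parallel to VC: direction (-1/4, 2/3); meets AC at N = (-3/5, 8/5)
N = A + t·(C−A) with t = -3/5

t = -3/5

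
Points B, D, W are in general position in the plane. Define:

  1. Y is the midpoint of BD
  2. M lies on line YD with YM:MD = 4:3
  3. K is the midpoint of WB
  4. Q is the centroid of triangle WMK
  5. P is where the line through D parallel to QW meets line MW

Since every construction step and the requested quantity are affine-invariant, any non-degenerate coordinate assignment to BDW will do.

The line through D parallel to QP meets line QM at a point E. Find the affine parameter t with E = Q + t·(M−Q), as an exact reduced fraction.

t = 40/11

Set B = (0, 0), D = (1, 0), W = (0, 1); any affine frame gives the same invariant.
1. Y is the midpoint of BD ⇒ Y = (1/2, 0)
2. M lies on line YD with YM:MD = 4:3 ⇒ M = (11/14, 0)
3. K is the midpoint of WB ⇒ K = (0, 1/2)
4. Q is the centroid of triangle WMK ⇒ Q = (11/42, 1/2)
5. P is where the line through D parallel to QW meets line MW ⇒ P = (10/7, -9/11)
through D parallel to QP: direction (7/6, -29/22); meets QM at E = (13/6, -29/22)
E = Q + t·(M−Q) with t = 40/11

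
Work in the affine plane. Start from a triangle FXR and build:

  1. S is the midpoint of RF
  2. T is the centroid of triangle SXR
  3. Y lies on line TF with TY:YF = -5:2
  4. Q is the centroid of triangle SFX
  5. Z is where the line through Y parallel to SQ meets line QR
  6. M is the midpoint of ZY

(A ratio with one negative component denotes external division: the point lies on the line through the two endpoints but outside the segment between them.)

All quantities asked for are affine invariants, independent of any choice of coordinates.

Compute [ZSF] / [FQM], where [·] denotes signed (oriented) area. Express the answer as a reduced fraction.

Choose coordinates F = (0, 0), X = (1, 0), R = (0, 1).
1. S is the midpoint of RF ⇒ S = (0, 1/2)
2. T is the centroid of triangle SXR ⇒ T = (1/3, 1/2)
3. Y lies on line TF with TY:YF = -5:2 ⇒ Y = (-2/9, -1/3)
4. Q is the centroid of triangle SFX ⇒ Q = (1/3, 1/6)
5. Z is where the line through Y parallel to SQ meets line QR ⇒ Z = (28/27, -43/27)
6. M is the midpoint of ZY ⇒ M = (11/27, -26/27)
2·[ZSF] = 14/27, 2·[FQM] = -7/18
[ZSF]:[FQM] = 14/27:-7/18 = -4/3

[ZSF]:[FQM] = -4/3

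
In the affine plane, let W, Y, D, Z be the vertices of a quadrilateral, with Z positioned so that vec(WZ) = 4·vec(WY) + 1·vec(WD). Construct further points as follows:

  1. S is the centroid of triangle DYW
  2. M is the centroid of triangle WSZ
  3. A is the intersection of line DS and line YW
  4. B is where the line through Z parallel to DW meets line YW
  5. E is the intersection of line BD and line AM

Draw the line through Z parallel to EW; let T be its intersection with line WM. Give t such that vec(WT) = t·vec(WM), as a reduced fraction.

t = 9

Work in coordinates with W = (0, 0), Y = (1, 0), D = (0, 1), Z = (4, 1).
1. S is the centroid of triangle DYW ⇒ S = (1/3, 1/3)
2. M is the centroid of triangle WSZ ⇒ M = (13/9, 4/9)
3. A is the intersection of line DS and line YW ⇒ A = (1/2, 0)
4. B is where the line through Z parallel to DW meets line YW ⇒ B = (4, 0)
5. E is the intersection of line BD and line AM ⇒ E = (12/7, 4/7)
through Z parallel to EW: direction (-12/7, -4/7); meets WM at T = (13, 4)
T = W + t·(M−W) with t = 9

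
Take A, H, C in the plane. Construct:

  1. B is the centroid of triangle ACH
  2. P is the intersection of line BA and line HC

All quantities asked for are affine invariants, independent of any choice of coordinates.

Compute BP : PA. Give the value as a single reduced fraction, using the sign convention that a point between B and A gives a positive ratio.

Work in coordinates with A = (0, 0), H = (1, 0), C = (0, 1).
1. B is the centroid of triangle ACH ⇒ B = (1/3, 1/3)
2. P is the intersection of line BA and line HC ⇒ P = (1/2, 1/2)
P = B + t·(A−B) with t = -1/2, so BP:PA = t:(1−t) = -1/2:3/2

BP:PA = -1/3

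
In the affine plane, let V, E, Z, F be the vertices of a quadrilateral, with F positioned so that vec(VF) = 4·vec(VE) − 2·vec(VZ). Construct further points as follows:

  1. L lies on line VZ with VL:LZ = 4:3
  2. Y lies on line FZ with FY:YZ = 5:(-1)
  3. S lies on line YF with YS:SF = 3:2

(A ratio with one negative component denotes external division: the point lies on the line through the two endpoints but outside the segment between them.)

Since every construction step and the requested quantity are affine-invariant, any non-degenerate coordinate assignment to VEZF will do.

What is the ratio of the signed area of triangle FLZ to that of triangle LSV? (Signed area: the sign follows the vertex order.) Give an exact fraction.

[FLZ]:[LSV] = 3/2

Work in coordinates with V = (0, 0), E = (1, 0), Z = (0, 1), F = (4, -2).
1. L lies on line VZ with VL:LZ = 4:3 ⇒ L = (0, 4/7)
2. Y lies on line FZ with FY:YZ = 5:(-1) ⇒ Y = (-1, 7/4)
3. S lies on line YF with YS:SF = 3:2 ⇒ S = (2, -1/2)
2·[FLZ] = -12/7, 2·[LSV] = -8/7
[FLZ]:[LSV] = -12/7:-8/7 = 3/2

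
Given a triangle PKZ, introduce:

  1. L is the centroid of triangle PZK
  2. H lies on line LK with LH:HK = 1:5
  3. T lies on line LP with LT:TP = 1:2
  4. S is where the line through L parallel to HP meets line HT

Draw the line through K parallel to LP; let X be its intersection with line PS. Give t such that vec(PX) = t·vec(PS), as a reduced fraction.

t = -12

Work in coordinates with P = (0, 0), K = (1, 0), Z = (0, 1).
1. L is the centroid of triangle PZK ⇒ L = (1/3, 1/3)
2. H lies on line LK with LH:HK = 1:5 ⇒ H = (4/9, 5/18)
3. T lies on line LP with LT:TP = 1:2 ⇒ T = (2/9, 2/9)
4. S is where the line through L parallel to HP meets line HT ⇒ S = (1/9, 7/36)
through K parallel to LP: direction (-1/3, -1/3); meets PS at X = (-4/3, -7/3)
X = P + t·(S−P) with t = -12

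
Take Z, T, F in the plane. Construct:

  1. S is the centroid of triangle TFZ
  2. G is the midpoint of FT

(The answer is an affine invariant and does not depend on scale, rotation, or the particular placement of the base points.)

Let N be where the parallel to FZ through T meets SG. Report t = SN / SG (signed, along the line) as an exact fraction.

Work in coordinates with Z = (0, 0), T = (1, 0), F = (0, 1).
1. S is the centroid of triangle TFZ ⇒ S = (1/3, 1/3)
2. G is the midpoint of FT ⇒ G = (1/2, 1/2)
through T parallel to FZ: direction (0, -1); meets SG at N = (1, 1)
N = S + t·(G−S) with t = 4

t = 4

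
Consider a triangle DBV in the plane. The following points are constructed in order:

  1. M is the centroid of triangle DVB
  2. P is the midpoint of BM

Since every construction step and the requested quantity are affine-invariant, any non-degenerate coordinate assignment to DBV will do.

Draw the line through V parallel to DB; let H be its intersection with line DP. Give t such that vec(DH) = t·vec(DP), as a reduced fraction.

t = 6

Assign D = (0, 0), B = (1, 0), V = (0, 1) — the answer is frame-independent, so this choice is without loss of generality.
1. M is the centroid of triangle DVB ⇒ M = (1/3, 1/3)
2. P is the midpoint of BM ⇒ P = (2/3, 1/6)
through V parallel to DB: direction (1, 0); meets DP at H = (4, 1)
H = D + t·(P−D) with t = 6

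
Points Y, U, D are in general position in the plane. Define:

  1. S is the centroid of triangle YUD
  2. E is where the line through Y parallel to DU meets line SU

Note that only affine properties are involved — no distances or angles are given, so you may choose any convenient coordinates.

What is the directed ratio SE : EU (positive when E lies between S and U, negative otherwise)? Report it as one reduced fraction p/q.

SE:EU = -2/3

Work in coordinates with Y = (0, 0), U = (1, 0), D = (0, 1).
1. S is the centroid of triangle YUD ⇒ S = (1/3, 1/3)
2. E is where the line through Y parallel to DU meets line SU ⇒ E = (-1, 1)
E = S + t·(U−S) with t = -2, so SE:EU = t:(1−t) = -2:3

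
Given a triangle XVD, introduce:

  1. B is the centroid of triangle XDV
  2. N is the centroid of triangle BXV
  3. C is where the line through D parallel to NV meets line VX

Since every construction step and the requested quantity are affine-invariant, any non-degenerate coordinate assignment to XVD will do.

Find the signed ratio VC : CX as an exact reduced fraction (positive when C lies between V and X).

Work in coordinates with X = (0, 0), V = (1, 0), D = (0, 1).
1. B is the centroid of triangle XDV ⇒ B = (1/3, 1/3)
2. N is the centroid of triangle BXV ⇒ N = (4/9, 1/9)
3. C is where the line through D parallel to NV meets line VX ⇒ C = (5, 0)
C = V + t·(X−V) with t = -4, so VC:CX = t:(1−t) = -4:5

VC:CX = -4/5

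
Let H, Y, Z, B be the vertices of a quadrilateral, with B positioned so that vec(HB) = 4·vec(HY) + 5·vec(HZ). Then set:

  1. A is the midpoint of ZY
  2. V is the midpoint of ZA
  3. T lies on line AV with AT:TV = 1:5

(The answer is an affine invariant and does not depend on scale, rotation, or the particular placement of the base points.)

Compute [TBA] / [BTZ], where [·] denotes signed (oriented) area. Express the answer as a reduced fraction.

Choose coordinates H = (0, 0), Y = (1, 0), Z = (0, 1), B = (4, 5).
1. A is the midpoint of ZY ⇒ A = (1/2, 1/2)
2. V is the midpoint of ZA ⇒ V = (1/4, 3/4)
3. T lies on line AV with AT:TV = 1:5 ⇒ T = (11/24, 13/24)
2·[TBA] = -1/3, 2·[BTZ] = -11/3
[TBA]:[BTZ] = -1/3:-11/3 = 1/11

[TBA]:[BTZ] = 1/11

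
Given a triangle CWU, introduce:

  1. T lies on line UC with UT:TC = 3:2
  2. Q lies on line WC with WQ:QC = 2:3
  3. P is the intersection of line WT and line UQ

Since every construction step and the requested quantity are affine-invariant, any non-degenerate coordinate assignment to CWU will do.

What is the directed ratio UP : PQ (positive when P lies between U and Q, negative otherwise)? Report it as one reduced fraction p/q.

UP:PQ = 15/4

Work in coordinates with C = (0, 0), W = (1, 0), U = (0, 1).
1. T lies on line UC with UT:TC = 3:2 ⇒ T = (0, 2/5)
2. Q lies on line WC with WQ:QC = 2:3 ⇒ Q = (3/5, 0)
3. P is the intersection of line WT and line UQ ⇒ P = (9/19, 4/19)
P = U + t·(Q−U) with t = 15/19, so UP:PQ = t:(1−t) = 15/19:4/19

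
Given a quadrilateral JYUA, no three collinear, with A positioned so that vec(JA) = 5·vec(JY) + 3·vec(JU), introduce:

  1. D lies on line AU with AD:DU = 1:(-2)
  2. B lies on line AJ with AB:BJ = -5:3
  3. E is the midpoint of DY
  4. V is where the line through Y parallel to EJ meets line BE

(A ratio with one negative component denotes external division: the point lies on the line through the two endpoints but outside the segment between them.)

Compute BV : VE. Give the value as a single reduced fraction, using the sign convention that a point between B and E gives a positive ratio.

BV:VE = 7/5

Set J = (0, 0), Y = (1, 0), U = (0, 1), A = (5, 3); any affine frame gives the same invariant.
1. D lies on line AU with AD:DU = 1:(-2) ⇒ D = (10, 5)
2. B lies on line AJ with AB:BJ = -5:3 ⇒ B = (-15/2, -9/2)
3. E is the midpoint of DY ⇒ E = (11/2, 5/2)
4. V is where the line through Y parallel to EJ meets line BE ⇒ V = (1/12, -5/12)
V = B + t·(E−B) with t = 7/12, so BV:VE = t:(1−t) = 7/12:5/12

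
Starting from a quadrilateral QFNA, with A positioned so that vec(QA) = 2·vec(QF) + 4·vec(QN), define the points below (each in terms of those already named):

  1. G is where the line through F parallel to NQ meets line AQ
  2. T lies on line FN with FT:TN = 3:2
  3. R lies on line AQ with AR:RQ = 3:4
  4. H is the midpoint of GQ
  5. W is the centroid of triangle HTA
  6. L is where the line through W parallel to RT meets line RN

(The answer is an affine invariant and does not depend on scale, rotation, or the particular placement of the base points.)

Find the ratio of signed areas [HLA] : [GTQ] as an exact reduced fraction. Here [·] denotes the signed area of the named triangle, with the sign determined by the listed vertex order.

Choose coordinates Q = (0, 0), F = (1, 0), N = (0, 1), A = (2, 4).
1. G is where the line through F parallel to NQ meets line AQ ⇒ G = (1, 2)
2. T lies on line FN with FT:TN = 3:2 ⇒ T = (2/5, 3/5)
3. R lies on line AQ with AR:RQ = 3:4 ⇒ R = (8/7, 16/7)
4. H is the midpoint of GQ ⇒ H = (1/2, 1)
5. W is the centroid of triangle HTA ⇒ W = (29/30, 28/15)
6. L is where the line through W parallel to RT meets line RN ⇒ L = (138/119, 1097/476)
2·[HLA] = 3/136, 2·[GTQ] = -1/5
[HLA]:[GTQ] = 3/136:-1/5 = -15/136

[HLA]:[GTQ] = -15/136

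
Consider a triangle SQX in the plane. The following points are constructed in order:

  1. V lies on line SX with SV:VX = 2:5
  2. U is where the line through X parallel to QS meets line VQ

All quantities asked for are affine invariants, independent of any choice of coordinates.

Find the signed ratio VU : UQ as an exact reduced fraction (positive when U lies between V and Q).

VU:UQ = -5/7

Work in coordinates with S = (0, 0), Q = (1, 0), X = (0, 1).
1. V lies on line SX with SV:VX = 2:5 ⇒ V = (0, 2/7)
2. U is where the line through X parallel to QS meets line VQ ⇒ U = (-5/2, 1)
U = V + t·(Q−V) with t = -5/2, so VU:UQ = t:(1−t) = -5/2:7/2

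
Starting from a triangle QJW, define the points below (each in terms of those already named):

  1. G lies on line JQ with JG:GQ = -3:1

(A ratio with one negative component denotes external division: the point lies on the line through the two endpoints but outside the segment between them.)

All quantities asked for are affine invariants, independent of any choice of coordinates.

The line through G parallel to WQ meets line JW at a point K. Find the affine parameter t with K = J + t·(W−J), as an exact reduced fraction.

t = 3/2

Assign Q = (0, 0), J = (1, 0), W = (0, 1) — the answer is frame-independent, so this choice is without loss of generality.
1. G lies on line JQ with JG:GQ = -3:1 ⇒ G = (-1/2, 0)
through G parallel to WQ: direction (0, -1); meets JW at K = (-1/2, 3/2)
K = J + t·(W−J) with t = 3/2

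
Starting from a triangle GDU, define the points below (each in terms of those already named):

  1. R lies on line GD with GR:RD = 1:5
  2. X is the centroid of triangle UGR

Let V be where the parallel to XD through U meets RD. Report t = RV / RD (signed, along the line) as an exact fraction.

t = 16/5

Work in coordinates with G = (0, 0), D = (1, 0), U = (0, 1).
1. R lies on line GD with GR:RD = 1:5 ⇒ R = (1/6, 0)
2. X is the centroid of triangle UGR ⇒ X = (1/18, 1/3)
through U parallel to XD: direction (17/18, -1/3); meets RD at V = (17/6, 0)
V = R + t·(D−R) with t = 16/5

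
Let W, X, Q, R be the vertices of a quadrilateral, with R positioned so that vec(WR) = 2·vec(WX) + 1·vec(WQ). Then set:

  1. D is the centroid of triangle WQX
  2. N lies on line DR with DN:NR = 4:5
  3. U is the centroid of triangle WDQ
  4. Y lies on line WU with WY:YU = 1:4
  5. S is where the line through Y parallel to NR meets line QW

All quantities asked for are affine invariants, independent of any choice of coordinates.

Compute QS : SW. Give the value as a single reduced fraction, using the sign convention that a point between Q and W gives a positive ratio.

Choose coordinates W = (0, 0), X = (1, 0), Q = (0, 1), R = (2, 1).
1. D is the centroid of triangle WQX ⇒ D = (1/3, 1/3)
2. N lies on line DR with DN:NR = 4:5 ⇒ N = (29/27, 17/27)
3. U is the centroid of triangle WDQ ⇒ U = (1/9, 4/9)
4. Y lies on line WU with WY:YU = 1:4 ⇒ Y = (1/45, 4/45)
5. S is where the line through Y parallel to NR meets line QW ⇒ S = (0, 2/25)
S = Q + t·(W−Q) with t = 23/25, so QS:SW = t:(1−t) = 23/25:2/25

QS:SW = 23/2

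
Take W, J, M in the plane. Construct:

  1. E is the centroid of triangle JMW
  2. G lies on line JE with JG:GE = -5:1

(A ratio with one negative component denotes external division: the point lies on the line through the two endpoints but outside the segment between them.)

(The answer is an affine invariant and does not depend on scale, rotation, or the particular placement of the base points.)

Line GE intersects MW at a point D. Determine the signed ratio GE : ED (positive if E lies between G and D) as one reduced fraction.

GE:ED = -1/2

Assign W = (0, 0), J = (1, 0), M = (0, 1) — the answer is frame-independent, so this choice is without loss of generality.
1. E is the centroid of triangle JMW ⇒ E = (1/3, 1/3)
2. G lies on line JE with JG:GE = -5:1 ⇒ G = (1/6, 5/12)
line GE meets MW at D = (0, 1/2)
E = G + t·(D−G) with t = -1, so GE:ED = -1:2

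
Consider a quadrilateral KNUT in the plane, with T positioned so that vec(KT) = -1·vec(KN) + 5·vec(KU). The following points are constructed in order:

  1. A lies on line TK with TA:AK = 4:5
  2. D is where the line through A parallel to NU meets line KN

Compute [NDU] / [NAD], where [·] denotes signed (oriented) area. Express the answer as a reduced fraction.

[NDU]:[NAD] = -9/25

Work in coordinates with K = (0, 0), N = (1, 0), U = (0, 1), T = (-1, 5).
1. A lies on line TK with TA:AK = 4:5 ⇒ A = (-5/9, 25/9)
2. D is where the line through A parallel to NU meets line KN ⇒ D = (20/9, 0)
2·[NDU] = 11/9, 2·[NAD] = -275/81
[NDU]:[NAD] = 11/9:-275/81 = -9/25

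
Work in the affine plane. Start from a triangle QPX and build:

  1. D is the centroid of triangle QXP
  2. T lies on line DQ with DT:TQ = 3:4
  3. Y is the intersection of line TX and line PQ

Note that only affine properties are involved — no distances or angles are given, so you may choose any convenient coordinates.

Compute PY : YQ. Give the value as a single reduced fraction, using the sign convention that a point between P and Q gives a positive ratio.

Assign Q = (0, 0), P = (1, 0), X = (0, 1) — the answer is frame-independent, so this choice is without loss of generality.
1. D is the centroid of triangle QXP ⇒ D = (1/3, 1/3)
2. T lies on line DQ with DT:TQ = 3:4 ⇒ T = (4/21, 4/21)
3. Y is the intersection of line TX and line PQ ⇒ Y = (4/17, 0)
Y = P + t·(Q−P) with t = 13/17, so PY:YQ = t:(1−t) = 13/17:4/17

PY:YQ = 13/4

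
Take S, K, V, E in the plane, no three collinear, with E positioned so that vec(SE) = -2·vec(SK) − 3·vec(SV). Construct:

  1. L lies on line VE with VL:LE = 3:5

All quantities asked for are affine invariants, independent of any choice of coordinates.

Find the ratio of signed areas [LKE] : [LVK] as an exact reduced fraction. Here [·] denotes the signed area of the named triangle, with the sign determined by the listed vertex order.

Assign S = (0, 0), K = (1, 0), V = (0, 1), E = (-2, -3) — the answer is frame-independent, so this choice is without loss of generality.
1. L lies on line VE with VL:LE = 3:5 ⇒ L = (-3/4, -1/2)
2·[LKE] = -15/4, 2·[LVK] = -9/4
[LKE]:[LVK] = -15/4:-9/4 = 5/3

[LKE]:[LVK] = 5/3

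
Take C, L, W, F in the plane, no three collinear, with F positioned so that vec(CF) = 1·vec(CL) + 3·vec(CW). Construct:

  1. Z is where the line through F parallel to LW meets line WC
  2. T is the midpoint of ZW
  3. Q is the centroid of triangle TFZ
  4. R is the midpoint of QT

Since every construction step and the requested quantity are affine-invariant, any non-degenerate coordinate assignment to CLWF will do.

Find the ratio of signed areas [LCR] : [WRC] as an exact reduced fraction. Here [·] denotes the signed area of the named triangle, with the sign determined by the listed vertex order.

[LCR]:[WRC] = 17

Set C = (0, 0), L = (1, 0), W = (0, 1), F = (1, 3); any affine frame gives the same invariant.
1. Z is where the line through F parallel to LW meets line WC ⇒ Z = (0, 4)
2. T is the midpoint of ZW ⇒ T = (0, 5/2)
3. Q is the centroid of triangle TFZ ⇒ Q = (1/3, 19/6)
4. R is the midpoint of QT ⇒ R = (1/6, 17/6)
2·[LCR] = -17/6, 2·[WRC] = -1/6
[LCR]:[WRC] = -17/6:-1/6 = 17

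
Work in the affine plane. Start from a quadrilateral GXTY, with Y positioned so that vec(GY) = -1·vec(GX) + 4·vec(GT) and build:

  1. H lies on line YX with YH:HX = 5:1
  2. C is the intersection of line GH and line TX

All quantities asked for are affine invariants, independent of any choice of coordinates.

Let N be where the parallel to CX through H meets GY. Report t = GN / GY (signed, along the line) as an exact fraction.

Assign G = (0, 0), X = (1, 0), T = (0, 1), Y = (-1, 4) — the answer is frame-independent, so this choice is without loss of generality.
1. H lies on line YX with YH:HX = 5:1 ⇒ H = (2/3, 2/3)
2. C is the intersection of line GH and line TX ⇒ C = (1/2, 1/2)
through H parallel to CX: direction (1/2, -1/2); meets GY at N = (-4/9, 16/9)
N = G + t·(Y−G) with t = 4/9

t = 4/9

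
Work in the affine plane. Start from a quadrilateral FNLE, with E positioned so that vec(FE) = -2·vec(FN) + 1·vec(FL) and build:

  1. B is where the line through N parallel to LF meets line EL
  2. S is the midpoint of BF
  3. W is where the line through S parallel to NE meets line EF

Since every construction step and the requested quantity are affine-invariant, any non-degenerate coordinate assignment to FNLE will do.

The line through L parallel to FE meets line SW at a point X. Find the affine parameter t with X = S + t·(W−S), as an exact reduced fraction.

Set F = (0, 0), N = (1, 0), L = (0, 1), E = (-2, 1); any affine frame gives the same invariant.
1. B is where the line through N parallel to LF meets line EL ⇒ B = (1, 1)
2. S is the midpoint of BF ⇒ S = (1/2, 1/2)
3. W is where the line through S parallel to NE meets line EF ⇒ W = (-4, 2)
through L parallel to FE: direction (-2, 1); meets SW at X = (2, 0)
X = S + t·(W−S) with t = -1/3

t = -1/3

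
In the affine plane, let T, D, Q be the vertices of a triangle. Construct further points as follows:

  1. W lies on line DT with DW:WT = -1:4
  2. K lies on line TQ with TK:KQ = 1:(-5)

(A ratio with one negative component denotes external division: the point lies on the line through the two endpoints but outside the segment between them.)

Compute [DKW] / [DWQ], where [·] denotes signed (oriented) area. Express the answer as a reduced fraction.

[DKW]:[DWQ] = 1/4

Work in coordinates with T = (0, 0), D = (1, 0), Q = (0, 1).
1. W lies on line DT with DW:WT = -1:4 ⇒ W = (4/3, 0)
2. K lies on line TQ with TK:KQ = 1:(-5) ⇒ K = (0, -1/4)
2·[DKW] = 1/12, 2·[DWQ] = 1/3
[DKW]:[DWQ] = 1/12:1/3 = 1/4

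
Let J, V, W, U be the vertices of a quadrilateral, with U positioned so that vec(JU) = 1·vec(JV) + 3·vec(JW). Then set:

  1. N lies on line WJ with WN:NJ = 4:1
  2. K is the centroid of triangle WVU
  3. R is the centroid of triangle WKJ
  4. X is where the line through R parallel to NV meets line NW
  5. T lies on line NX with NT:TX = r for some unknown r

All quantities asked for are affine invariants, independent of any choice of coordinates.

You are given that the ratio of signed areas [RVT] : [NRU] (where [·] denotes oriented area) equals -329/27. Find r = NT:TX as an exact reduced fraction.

r = 1/5

Choose coordinates J = (0, 0), V = (1, 0), W = (0, 1), U = (1, 3).
1. N lies on line WJ with WN:NJ = 4:1 ⇒ N = (0, 1/5)
2. K is the centroid of triangle WVU ⇒ K = (2/3, 4/3)
3. R is the centroid of triangle WKJ ⇒ R = (2/9, 7/9)
4. X is where the line through R parallel to NV meets line NW ⇒ X = (0, 37/45)
5. With NT:TX = r, write λ = r/(r+1) so T = N + λ·(X−N); T is affine-linear in λ
Every point depending on T is an affine combination of T and λ-independent points, so each such coordinate is linear in λ; the λ² term in each signed area is a multiple of (X−N)×(X−N) = 0, so 2·[RVT] and 2·[NRU] are each linear in λ. Evaluating at λ=0 and λ=1:
  2·[RVT] = 196/405·λ − 28/45,   2·[NRU] = 2/45
So [RVT]:[NRU] = (196/405·λ − 28/45) / (2/45). Setting this equal to -329/27:
  196/405·λ − 28/45 = -329/27·(2/45)  ⇒  λ = 1/6
Then r = λ/(1−λ) = (1/6)/(5/6) = 1/5. Check: with r = 1/5, T = (0, 41/135) and [RVT]:[NRU] = -329/27 as required.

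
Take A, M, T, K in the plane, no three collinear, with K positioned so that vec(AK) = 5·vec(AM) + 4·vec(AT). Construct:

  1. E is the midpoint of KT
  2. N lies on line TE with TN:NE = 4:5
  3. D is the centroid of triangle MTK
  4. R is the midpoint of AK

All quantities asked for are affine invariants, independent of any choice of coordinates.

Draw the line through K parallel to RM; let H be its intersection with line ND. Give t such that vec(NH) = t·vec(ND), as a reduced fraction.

t = 77/32

Work in coordinates with A = (0, 0), M = (1, 0), T = (0, 1), K = (5, 4).
1. E is the midpoint of KT ⇒ E = (5/2, 5/2)
2. N lies on line TE with TN:NE = 4:5 ⇒ N = (10/9, 5/3)
3. D is the centroid of triangle MTK ⇒ D = (2, 5/3)
4. R is the midpoint of AK ⇒ R = (5/2, 2)
through K parallel to RM: direction (-3/2, -2); meets ND at H = (13/4, 5/3)
H = N + t·(D−N) with t = 77/32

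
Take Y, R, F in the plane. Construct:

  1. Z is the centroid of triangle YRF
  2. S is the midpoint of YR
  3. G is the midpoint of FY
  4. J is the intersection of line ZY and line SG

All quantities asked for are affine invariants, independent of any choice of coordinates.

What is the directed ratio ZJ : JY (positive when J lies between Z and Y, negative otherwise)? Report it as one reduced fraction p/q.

Assign Y = (0, 0), R = (1, 0), F = (0, 1) — the answer is frame-independent, so this choice is without loss of generality.
1. Z is the centroid of triangle YRF ⇒ Z = (1/3, 1/3)
2. S is the midpoint of YR ⇒ S = (1/2, 0)
3. G is the midpoint of FY ⇒ G = (0, 1/2)
4. J is the intersection of line ZY and line SG ⇒ J = (1/4, 1/4)
J = Z + t·(Y−Z) with t = 1/4, so ZJ:JY = t:(1−t) = 1/4:3/4

ZJ:JY = 1/3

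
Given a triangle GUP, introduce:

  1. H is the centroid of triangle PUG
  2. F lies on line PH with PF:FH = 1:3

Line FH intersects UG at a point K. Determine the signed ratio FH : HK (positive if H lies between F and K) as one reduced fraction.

Work in coordinates with G = (0, 0), U = (1, 0), P = (0, 1).
1. H is the centroid of triangle PUG ⇒ H = (1/3, 1/3)
2. F lies on line PH with PF:FH = 1:3 ⇒ F = (1/12, 5/6)
line FH meets UG at K = (1/2, 0)
H = F + t·(K−F) with t = 3/5, so FH:HK = 3/5:2/5

FH:HK = 3/2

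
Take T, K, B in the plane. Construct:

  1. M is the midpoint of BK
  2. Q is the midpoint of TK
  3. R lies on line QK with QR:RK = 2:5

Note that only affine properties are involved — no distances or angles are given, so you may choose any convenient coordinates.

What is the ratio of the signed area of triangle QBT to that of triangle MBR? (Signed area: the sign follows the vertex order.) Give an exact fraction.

Set T = (0, 0), K = (1, 0), B = (0, 1); any affine frame gives the same invariant.
1. M is the midpoint of BK ⇒ M = (1/2, 1/2)
2. Q is the midpoint of TK ⇒ Q = (1/2, 0)
3. R lies on line QK with QR:RK = 2:5 ⇒ R = (9/14, 0)
2·[QBT] = 1/2, 2·[MBR] = 5/28
[QBT]:[MBR] = 1/2:5/28 = 14/5

[QBT]:[MBR] = 14/5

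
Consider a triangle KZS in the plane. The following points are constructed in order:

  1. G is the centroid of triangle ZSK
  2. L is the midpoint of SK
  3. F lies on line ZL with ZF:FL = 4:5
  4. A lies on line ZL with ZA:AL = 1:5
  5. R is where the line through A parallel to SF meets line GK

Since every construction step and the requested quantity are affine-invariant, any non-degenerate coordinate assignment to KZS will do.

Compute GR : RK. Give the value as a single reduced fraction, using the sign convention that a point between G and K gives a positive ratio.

GR:RK = -9/25

Work in coordinates with K = (0, 0), Z = (1, 0), S = (0, 1).
1. G is the centroid of triangle ZSK ⇒ G = (1/3, 1/3)
2. L is the midpoint of SK ⇒ L = (0, 1/2)
3. F lies on line ZL with ZF:FL = 4:5 ⇒ F = (5/9, 2/9)
4. A lies on line ZL with ZA:AL = 1:5 ⇒ A = (5/6, 1/12)
5. R is where the line through A parallel to SF meets line GK ⇒ R = (25/48, 25/48)
R = G + t·(K−G) with t = -9/16, so GR:RK = t:(1−t) = -9/16:25/16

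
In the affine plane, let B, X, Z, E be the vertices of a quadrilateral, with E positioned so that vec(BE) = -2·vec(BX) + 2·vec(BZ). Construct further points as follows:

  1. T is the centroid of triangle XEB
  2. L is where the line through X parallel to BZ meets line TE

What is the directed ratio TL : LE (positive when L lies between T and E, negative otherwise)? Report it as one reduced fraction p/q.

Assign B = (0, 0), X = (1, 0), Z = (0, 1), E = (-2, 2) — the answer is frame-independent, so this choice is without loss of generality.
1. T is the centroid of triangle XEB ⇒ T = (-1/3, 2/3)
2. L is where the line through X parallel to BZ meets line TE ⇒ L = (1, -2/5)
L = T + t·(E−T) with t = -4/5, so TL:LE = t:(1−t) = -4/5:9/5

TL:LE = -4/9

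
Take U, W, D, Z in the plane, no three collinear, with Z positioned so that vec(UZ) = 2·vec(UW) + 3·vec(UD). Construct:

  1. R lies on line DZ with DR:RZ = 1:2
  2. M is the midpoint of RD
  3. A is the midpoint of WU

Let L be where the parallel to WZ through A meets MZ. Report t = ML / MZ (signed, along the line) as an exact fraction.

t = 11/20

Work in coordinates with U = (0, 0), W = (1, 0), D = (0, 1), Z = (2, 3).
1. R lies on line DZ with DR:RZ = 1:2 ⇒ R = (2/3, 5/3)
2. M is the midpoint of RD ⇒ M = (1/3, 4/3)
3. A is the midpoint of WU ⇒ A = (1/2, 0)
through A parallel to WZ: direction (1, 3); meets MZ at L = (5/4, 9/4)
L = M + t·(Z−M) with t = 11/20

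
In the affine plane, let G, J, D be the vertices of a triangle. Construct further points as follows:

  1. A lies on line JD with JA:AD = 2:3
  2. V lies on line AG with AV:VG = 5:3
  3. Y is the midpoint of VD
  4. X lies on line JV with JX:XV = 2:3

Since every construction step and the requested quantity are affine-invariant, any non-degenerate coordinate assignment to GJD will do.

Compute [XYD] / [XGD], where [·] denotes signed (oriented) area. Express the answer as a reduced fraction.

Set G = (0, 0), J = (1, 0), D = (0, 1); any affine frame gives the same invariant.
1. A lies on line JD with JA:AD = 2:3 ⇒ A = (3/5, 2/5)
2. V lies on line AG with AV:VG = 5:3 ⇒ V = (9/40, 3/20)
3. Y is the midpoint of VD ⇒ Y = (9/80, 23/40)
4. X lies on line JV with JX:XV = 2:3 ⇒ X = (69/100, 3/50)
2·[XYD] = -3/16, 2·[XGD] = -69/100
[XYD]:[XGD] = -3/16:-69/100 = 25/92

[XYD]:[XGD] = 25/92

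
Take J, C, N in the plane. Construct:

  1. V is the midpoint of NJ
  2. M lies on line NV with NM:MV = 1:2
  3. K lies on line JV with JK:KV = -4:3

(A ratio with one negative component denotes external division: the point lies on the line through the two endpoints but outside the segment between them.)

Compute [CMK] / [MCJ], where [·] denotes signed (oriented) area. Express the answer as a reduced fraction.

[CMK]:[MCJ] = 7/5

Choose coordinates J = (0, 0), C = (1, 0), N = (0, 1).
1. V is the midpoint of NJ ⇒ V = (0, 1/2)
2. M lies on line NV with NM:MV = 1:2 ⇒ M = (0, 5/6)
3. K lies on line JV with JK:KV = -4:3 ⇒ K = (0, 2)
2·[CMK] = -7/6, 2·[MCJ] = -5/6
[CMK]:[MCJ] = -7/6:-5/6 = 7/5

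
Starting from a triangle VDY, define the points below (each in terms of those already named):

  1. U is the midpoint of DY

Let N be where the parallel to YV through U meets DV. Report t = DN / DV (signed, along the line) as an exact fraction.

Assign V = (0, 0), D = (1, 0), Y = (0, 1) — the answer is frame-independent, so this choice is without loss of generality.
1. U is the midpoint of DY ⇒ U = (1/2, 1/2)
through U parallel to YV: direction (0, -1); meets DV at N = (1/2, 0)
N = D + t·(V−D) with t = 1/2

t = 1/2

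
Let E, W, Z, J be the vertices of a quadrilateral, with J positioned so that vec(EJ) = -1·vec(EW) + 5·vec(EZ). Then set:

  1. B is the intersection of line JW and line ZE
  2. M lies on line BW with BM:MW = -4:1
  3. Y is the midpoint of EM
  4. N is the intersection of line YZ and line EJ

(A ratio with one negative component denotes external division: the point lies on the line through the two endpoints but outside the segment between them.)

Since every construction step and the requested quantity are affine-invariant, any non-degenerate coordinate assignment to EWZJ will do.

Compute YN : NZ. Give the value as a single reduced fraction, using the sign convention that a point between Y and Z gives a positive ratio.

Set E = (0, 0), W = (1, 0), Z = (0, 1), J = (-1, 5); any affine frame gives the same invariant.
1. B is the intersection of line JW and line ZE ⇒ B = (0, 5/2)
2. M lies on line BW with BM:MW = -4:1 ⇒ M = (4/3, -5/6)
3. Y is the midpoint of EM ⇒ Y = (2/3, -5/12)
4. N is the intersection of line YZ and line EJ ⇒ N = (-8/23, 40/23)
N = Y + t·(Z−Y) with t = 35/23, so YN:NZ = t:(1−t) = 35/23:-12/23

YN:NZ = -35/12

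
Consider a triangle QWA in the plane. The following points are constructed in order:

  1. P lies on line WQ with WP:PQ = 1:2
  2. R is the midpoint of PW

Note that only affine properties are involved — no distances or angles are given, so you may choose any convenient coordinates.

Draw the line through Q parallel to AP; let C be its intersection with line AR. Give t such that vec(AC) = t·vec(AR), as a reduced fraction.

t = -4

Work in coordinates with Q = (0, 0), W = (1, 0), A = (0, 1).
1. P lies on line WQ with WP:PQ = 1:2 ⇒ P = (2/3, 0)
2. R is the midpoint of PW ⇒ R = (5/6, 0)
through Q parallel to AP: direction (2/3, -1); meets AR at C = (-10/3, 5)
C = A + t·(R−A) with t = -4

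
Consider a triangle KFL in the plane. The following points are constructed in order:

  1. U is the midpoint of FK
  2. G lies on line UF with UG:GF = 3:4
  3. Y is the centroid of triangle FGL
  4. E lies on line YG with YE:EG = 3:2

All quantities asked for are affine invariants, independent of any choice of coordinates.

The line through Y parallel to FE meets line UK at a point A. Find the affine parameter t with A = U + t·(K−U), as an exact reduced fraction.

t = -13/7

Set K = (0, 0), F = (1, 0), L = (0, 1); any affine frame gives the same invariant.
1. U is the midpoint of FK ⇒ U = (1/2, 0)
2. G lies on line UF with UG:GF = 3:4 ⇒ G = (5/7, 0)
3. Y is the centroid of triangle FGL ⇒ Y = (4/7, 1/3)
4. E lies on line YG with YE:EG = 3:2 ⇒ E = (23/35, 2/15)
through Y parallel to FE: direction (-12/35, 2/15); meets UK at A = (10/7, 0)
A = U + t·(K−U) with t = -13/7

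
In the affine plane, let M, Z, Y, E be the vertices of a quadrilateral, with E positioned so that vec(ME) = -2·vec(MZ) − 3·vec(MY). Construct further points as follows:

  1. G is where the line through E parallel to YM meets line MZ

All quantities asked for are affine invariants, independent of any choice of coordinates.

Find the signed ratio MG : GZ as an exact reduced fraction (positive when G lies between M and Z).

MG:GZ = -2/3

Set M = (0, 0), Z = (1, 0), Y = (0, 1), E = (-2, -3); any affine frame gives the same invariant.
1. G is where the line through E parallel to YM meets line MZ ⇒ G = (-2, 0)
G = M + t·(Z−M) with t = -2, so MG:GZ = t:(1−t) = -2:3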